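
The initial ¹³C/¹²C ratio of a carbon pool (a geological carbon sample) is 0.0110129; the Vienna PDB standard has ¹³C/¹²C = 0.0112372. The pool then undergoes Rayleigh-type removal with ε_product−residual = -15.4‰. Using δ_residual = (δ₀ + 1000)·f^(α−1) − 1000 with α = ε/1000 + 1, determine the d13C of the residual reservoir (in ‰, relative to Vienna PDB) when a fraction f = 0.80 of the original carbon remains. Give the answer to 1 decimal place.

δ₀ = (0.0110129/0.0112372 − 1)×1000 = (0.980040 − 1)×1000 = -19.960‰
α − 1 = ε/1000 = -0.0154
f^(α−1) = 0.80^(-0.0154) = 1.003442
δ_res = (-19.960 + 1000) × 1.003442 − 1000 = 983.413 − 1000 = -16.59‰

-16.6‰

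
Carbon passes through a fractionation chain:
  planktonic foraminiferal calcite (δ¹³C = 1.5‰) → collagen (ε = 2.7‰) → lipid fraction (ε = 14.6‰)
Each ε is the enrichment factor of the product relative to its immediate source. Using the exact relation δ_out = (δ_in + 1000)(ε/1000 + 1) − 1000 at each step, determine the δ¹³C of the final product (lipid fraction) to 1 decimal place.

step 1: δ = (1.50 + 1000)·(2.7/1000 + 1) − 1000 = 4.20‰
step 2: δ = (4.20 + 1000)·(14.6/1000 + 1) − 1000 = 18.87‰

18.9‰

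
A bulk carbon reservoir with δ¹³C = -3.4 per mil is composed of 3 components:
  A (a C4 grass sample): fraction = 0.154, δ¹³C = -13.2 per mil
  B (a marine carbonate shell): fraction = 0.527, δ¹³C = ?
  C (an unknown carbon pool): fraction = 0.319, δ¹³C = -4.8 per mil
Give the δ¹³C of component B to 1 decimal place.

Isotope mass balance: δ_bulk = Σ fᵢ·δᵢ.
-3.4 = 0.154×(-13.2) + 0.527×δ_B + 0.319×(-4.8)
0.527·δ_B = -3.4 − (-3.564) = 0.164
δ_B = 0.164 / 0.527 = 0.31 per mil

0.3 per mil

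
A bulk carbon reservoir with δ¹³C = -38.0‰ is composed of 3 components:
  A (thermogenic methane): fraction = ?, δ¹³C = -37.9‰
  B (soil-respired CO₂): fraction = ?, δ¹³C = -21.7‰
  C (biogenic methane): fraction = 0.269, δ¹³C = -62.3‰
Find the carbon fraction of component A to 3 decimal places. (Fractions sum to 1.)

0.332

Let f_A and f_B be the unknown fractions; fractions sum to 1 so f_A + f_B = 0.731.
Mass balance: Σ fᵢ·δᵢ = δ_bulk ⇒ f_A·(-37.9) + f_B·(-21.7) = -38.0 − (-16.759) = -21.241
Substitute f_B = 0.731 − f_A:
f_A·(-37.9 − -21.7) = -21.241 − 0.731×(-21.7) = -5.379
f_A = -5.379 / -16.2 = 0.3320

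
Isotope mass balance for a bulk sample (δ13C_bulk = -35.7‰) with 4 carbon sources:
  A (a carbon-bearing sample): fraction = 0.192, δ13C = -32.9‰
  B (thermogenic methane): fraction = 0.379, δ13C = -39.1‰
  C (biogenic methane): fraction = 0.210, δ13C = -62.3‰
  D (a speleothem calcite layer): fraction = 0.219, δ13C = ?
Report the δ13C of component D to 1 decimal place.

Isotope mass balance: δ_bulk = Σ fᵢ·δᵢ.
-35.7 = 0.192×(-32.9) + 0.379×(-39.1) + 0.210×(-62.3) + 0.219×δ_D
0.219·δ_D = -35.7 − (-34.219) = -1.481
δ_D = -1.481 / 0.219 = -6.76‰

-6.8‰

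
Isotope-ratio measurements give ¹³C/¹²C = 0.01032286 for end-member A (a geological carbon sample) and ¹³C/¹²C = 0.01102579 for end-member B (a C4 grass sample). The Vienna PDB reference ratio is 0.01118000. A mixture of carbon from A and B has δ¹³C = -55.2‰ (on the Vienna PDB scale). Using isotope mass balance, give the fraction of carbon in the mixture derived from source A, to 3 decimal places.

0.659

δ_A = (0.01032286/0.01118000 − 1)×1000 = (0.923333 − 1)×1000 = -76.667‰
δ_B = (0.01102579/0.01118000 − 1)×1000 = (0.986207 − 1)×1000 = -13.793‰
f_A = (δ_mix − δ_B)/(δ_A − δ_B) = (-55.2 − (-13.793))/(-76.667 − (-13.793))
f_A = -41.407 / -62.874 = 0.6586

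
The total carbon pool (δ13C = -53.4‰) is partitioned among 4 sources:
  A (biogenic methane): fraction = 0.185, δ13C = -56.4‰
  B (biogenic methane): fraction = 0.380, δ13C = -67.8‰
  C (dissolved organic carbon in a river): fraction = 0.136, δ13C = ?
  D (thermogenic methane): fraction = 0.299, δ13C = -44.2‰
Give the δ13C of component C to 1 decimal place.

-29.3‰

Isotope mass balance: δ_bulk = Σ fᵢ·δᵢ.
-53.4 = 0.185×(-56.4) + 0.380×(-67.8) + 0.136×δ_C + 0.299×(-44.2)
0.136·δ_C = -53.4 − (-49.414) = -3.986
δ_C = -3.986 / 0.136 = -29.31‰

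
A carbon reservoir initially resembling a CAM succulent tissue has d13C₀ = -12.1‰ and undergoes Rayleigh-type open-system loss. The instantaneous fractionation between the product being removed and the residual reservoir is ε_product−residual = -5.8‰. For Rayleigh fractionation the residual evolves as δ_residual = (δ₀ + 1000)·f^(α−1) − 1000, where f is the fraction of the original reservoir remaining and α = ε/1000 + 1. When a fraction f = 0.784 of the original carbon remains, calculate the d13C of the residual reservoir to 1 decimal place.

-10.7‰

Rayleigh residual: δ_res = (δ₀ + 1000)·f^(α−1) − 1000
α = ε/1000 + 1 = 0.99420, so α − 1 = -0.00580
f^(α−1) = 0.784^(-0.00580) = 1.001412
δ_res = (-12.1 + 1000) × 1.001412 − 1000 = 989.295 − 1000 = -10.70‰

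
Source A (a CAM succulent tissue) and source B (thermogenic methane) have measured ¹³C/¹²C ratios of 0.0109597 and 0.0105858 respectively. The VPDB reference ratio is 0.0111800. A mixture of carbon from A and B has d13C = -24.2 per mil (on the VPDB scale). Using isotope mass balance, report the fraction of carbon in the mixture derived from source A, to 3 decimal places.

0.866

δ_A = (0.0109597/0.0111800 − 1)×1000 = (0.980295 − 1)×1000 = -19.705 per mil
δ_B = (0.0105858/0.0111800 − 1)×1000 = (0.946852 − 1)×1000 = -53.148 per mil
f_A = (δ_mix − δ_B)/(δ_A − δ_B) = (-24.2 − (-53.148))/(-19.705 − (-53.148))
f_A = 28.948 / 33.444 = 0.8656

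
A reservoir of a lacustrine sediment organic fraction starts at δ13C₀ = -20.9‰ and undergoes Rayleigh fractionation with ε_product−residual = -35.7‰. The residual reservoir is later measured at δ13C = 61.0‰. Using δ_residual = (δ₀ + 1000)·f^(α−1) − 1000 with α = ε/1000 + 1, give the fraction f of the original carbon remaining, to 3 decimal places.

α − 1 = ε/1000 = -0.0357
(δ_res + 1000)/(δ₀ + 1000) = (61.0 + 1000)/(-20.9 + 1000) = 1061.0/979.1 = 1.083648
f = 1.083648^(1/-0.0357) = exp(ln(1.083648)/-0.0357) = exp(0.08033/-0.0357)
f = exp(-2.2502) = 0.1054

0.105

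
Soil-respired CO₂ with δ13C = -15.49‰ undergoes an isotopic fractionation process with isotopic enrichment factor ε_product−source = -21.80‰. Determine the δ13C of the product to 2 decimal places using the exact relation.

To first order, δ_product ≈ δ_source + ε = -37.29‰.
Exactly, δ_product = (δ_source + 1000)·(ε/1000 + 1) − 1000.
δ_product = (-15.49 + 1000) × (-21.80/1000 + 1) − 1000
δ_product = -36.952‰

-36.95‰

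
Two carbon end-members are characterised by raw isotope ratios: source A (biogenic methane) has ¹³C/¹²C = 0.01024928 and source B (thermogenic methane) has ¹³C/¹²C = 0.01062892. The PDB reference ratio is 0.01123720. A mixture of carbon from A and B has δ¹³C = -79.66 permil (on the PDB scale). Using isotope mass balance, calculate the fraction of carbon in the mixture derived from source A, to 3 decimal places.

δ_A = (0.01024928/0.01123720 − 1)×1000 = (0.912085 − 1)×1000 = -87.915 permil
δ_B = (0.01062892/0.01123720 − 1)×1000 = (0.945869 − 1)×1000 = -54.131 permil
f_A = (δ_mix − δ_B)/(δ_A − δ_B) = (-79.66 − (-54.131))/(-87.915 − (-54.131))
f_A = -25.529 / -33.784 = 0.7557

0.756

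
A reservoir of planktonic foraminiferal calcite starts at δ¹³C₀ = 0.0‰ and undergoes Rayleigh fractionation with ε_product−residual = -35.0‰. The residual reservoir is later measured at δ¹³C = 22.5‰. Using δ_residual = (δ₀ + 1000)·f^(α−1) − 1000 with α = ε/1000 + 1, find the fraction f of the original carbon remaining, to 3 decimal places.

α − 1 = ε/1000 = -0.0350
(δ_res + 1000)/(δ₀ + 1000) = (22.5 + 1000)/(-0.0 + 1000) = 1022.5/1000.0 = 1.022500
f = 1.022500^(1/-0.0350) = exp(ln(1.022500)/-0.0350) = exp(0.02225/-0.0350)
f = exp(-0.6357) = 0.5295

0.530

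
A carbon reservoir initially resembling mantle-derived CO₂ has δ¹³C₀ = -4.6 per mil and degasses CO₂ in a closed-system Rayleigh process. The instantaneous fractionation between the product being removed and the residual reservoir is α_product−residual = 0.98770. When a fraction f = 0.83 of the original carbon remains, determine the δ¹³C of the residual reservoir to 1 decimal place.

-2.3 per mil

Rayleigh residual: δ_res = (δ₀ + 1000)·f^(α−1) − 1000
α − 1 = -0.01230
f^(α−1) = 0.83^(-0.01230) = 1.002294
δ_res = (-4.6 + 1000) × 1.002294 − 1000 = 997.684 − 1000 = -2.32 per mil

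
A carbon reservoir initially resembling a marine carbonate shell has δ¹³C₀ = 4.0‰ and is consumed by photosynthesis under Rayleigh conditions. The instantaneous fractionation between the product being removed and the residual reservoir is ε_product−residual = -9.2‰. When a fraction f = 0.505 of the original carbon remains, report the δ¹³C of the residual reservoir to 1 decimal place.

10.3‰

Rayleigh residual: δ_res = (δ₀ + 1000)·f^(α−1) − 1000
α = ε/1000 + 1 = 0.99080, so α − 1 = -0.00920
f^(α−1) = 0.505^(-0.00920) = 1.006305
δ_res = (4.0 + 1000) × 1.006305 − 1000 = 1010.330 − 1000 = 10.33‰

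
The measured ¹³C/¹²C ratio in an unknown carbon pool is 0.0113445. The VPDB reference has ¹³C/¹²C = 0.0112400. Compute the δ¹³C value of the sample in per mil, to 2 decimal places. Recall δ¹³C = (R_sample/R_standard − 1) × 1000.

δ¹³C = (R_sample / R_standard − 1) × 1000
R_sample / R_standard = 0.0113445 / 0.0112400 = 1.009297
δ¹³C = (1.009297 − 1) × 1000 = 9.297 per mil

9.30 per mil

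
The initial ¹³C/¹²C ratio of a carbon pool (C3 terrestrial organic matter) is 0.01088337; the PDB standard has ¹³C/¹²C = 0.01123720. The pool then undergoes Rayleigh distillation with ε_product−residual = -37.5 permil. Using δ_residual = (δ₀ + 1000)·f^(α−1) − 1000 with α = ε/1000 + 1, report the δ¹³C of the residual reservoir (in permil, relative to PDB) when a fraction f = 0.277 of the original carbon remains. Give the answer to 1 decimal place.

16.3 permil

δ₀ = (0.01088337/0.01123720 − 1)×1000 = (0.968513 − 1)×1000 = -31.487 permil
α − 1 = ε/1000 = -0.0375
f^(α−1) = 0.277^(-0.0375) = 1.049318
δ_res = (-31.487 + 1000) × 1.049318 − 1000 = 1016.277 − 1000 = 16.28 permil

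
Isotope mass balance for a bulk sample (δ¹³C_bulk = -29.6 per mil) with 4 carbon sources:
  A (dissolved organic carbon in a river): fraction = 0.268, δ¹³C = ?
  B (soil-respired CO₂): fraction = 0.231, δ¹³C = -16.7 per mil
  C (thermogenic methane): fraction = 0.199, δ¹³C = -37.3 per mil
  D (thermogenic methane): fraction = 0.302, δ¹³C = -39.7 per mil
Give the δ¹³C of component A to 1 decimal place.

Isotope mass balance: δ_bulk = Σ fᵢ·δᵢ.
-29.6 = 0.268×δ_A + 0.231×(-16.7) + 0.199×(-37.3) + 0.302×(-39.7)
0.268·δ_A = -29.6 − (-23.270) = -6.330
δ_A = -6.330 / 0.268 = -23.62 per mil

-23.6 per mil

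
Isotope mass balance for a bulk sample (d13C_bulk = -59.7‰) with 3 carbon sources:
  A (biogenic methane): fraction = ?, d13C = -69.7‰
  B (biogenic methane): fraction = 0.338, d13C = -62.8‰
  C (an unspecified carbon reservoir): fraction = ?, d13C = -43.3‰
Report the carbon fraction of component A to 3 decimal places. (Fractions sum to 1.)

Let f_A and f_C be the unknown fractions; fractions sum to 1 so f_A + f_C = 0.662.
Mass balance: Σ fᵢ·δᵢ = δ_bulk ⇒ f_A·(-69.7) + f_C·(-43.3) = -59.7 − (-21.226) = -38.474
Substitute f_C = 0.662 − f_A:
f_A·(-69.7 − -43.3) = -38.474 − 0.662×(-43.3) = -9.809
f_A = -9.809 / -26.4 = 0.3716

0.372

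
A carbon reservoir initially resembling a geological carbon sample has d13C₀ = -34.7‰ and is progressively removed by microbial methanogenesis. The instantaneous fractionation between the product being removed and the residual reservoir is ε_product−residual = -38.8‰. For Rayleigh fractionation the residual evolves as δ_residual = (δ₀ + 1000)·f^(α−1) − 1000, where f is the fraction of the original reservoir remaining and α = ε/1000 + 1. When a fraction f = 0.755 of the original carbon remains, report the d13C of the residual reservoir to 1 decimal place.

Rayleigh residual: δ_res = (δ₀ + 1000)·f^(α−1) − 1000
α = ε/1000 + 1 = 0.96120, so α − 1 = -0.03880
f^(α−1) = 0.755^(-0.03880) = 1.010964
δ_res = (-34.7 + 1000) × 1.010964 − 1000 = 975.883 − 1000 = -24.12‰

-24.1‰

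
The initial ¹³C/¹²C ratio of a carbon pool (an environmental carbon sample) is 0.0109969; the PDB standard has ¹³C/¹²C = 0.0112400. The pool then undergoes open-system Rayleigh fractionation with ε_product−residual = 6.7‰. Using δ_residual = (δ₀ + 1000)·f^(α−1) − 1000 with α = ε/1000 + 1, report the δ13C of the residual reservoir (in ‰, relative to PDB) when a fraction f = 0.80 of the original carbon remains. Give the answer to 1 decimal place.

-23.1‰

δ₀ = (0.0109969/0.0112400 − 1)×1000 = (0.978372 − 1)×1000 = -21.628‰
α − 1 = ε/1000 = 0.0067
f^(α−1) = 0.80^(0.0067) = 0.998506
δ_res = (-21.628 + 1000) × 0.998506 − 1000 = 976.910 − 1000 = -23.09‰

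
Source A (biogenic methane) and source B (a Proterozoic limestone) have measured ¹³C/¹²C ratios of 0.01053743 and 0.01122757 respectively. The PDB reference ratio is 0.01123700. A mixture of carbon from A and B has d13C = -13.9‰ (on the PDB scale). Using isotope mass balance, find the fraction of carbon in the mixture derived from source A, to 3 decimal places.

0.213

δ_A = (0.01053743/0.01123700 − 1)×1000 = (0.937744 − 1)×1000 = -62.256‰
δ_B = (0.01122757/0.01123700 − 1)×1000 = (0.999161 − 1)×1000 = -0.839‰
f_A = (δ_mix − δ_B)/(δ_A − δ_B) = (-13.9 − (-0.839))/(-62.256 − (-0.839))
f_A = -13.061 / -61.417 = 0.2127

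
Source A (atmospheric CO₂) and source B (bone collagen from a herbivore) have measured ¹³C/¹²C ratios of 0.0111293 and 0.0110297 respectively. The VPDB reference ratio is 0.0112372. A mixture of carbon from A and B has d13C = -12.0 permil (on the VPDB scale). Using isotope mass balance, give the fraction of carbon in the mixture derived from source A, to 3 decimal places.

δ_A = (0.0111293/0.0112372 − 1)×1000 = (0.990398 − 1)×1000 = -9.602 permil
δ_B = (0.0110297/0.0112372 − 1)×1000 = (0.981535 − 1)×1000 = -18.465 permil
f_A = (δ_mix − δ_B)/(δ_A − δ_B) = (-12.0 − (-18.465))/(-9.602 − (-18.465))
f_A = 6.465 / 8.863 = 0.7295

0.729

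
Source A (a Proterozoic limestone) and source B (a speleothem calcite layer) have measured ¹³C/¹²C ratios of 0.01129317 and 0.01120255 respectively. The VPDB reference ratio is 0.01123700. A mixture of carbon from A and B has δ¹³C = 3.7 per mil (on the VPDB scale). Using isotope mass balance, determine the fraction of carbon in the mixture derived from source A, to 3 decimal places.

δ_A = (0.01129317/0.01123700 − 1)×1000 = (1.004999 − 1)×1000 = 4.999 per mil
δ_B = (0.01120255/0.01123700 − 1)×1000 = (0.996934 − 1)×1000 = -3.066 per mil
f_A = (δ_mix − δ_B)/(δ_A − δ_B) = (3.7 − (-3.066))/(4.999 − (-3.066))
f_A = 6.766 / 8.064 = 0.8390

0.839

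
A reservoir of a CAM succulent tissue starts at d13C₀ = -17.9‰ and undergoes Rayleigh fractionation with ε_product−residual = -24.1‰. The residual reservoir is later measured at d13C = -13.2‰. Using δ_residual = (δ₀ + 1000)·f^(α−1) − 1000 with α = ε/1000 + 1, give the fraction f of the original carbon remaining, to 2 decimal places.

α − 1 = ε/1000 = -0.0241
(δ_res + 1000)/(δ₀ + 1000) = (-13.2 + 1000)/(-17.9 + 1000) = 986.8/982.1 = 1.004786
f = 1.004786^(1/-0.0241) = exp(ln(1.004786)/-0.0241) = exp(0.00477/-0.0241)
f = exp(-0.1981) = 0.8203

0.82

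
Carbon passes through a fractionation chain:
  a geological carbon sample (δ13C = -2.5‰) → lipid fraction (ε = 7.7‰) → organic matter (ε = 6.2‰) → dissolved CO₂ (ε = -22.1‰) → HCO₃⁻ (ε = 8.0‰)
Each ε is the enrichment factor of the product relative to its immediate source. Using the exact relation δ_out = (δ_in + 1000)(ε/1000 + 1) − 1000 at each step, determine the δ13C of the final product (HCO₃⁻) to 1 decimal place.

step 1: δ = (-2.50 + 1000)·(7.7/1000 + 1) − 1000 = 5.18‰
step 2: δ = (5.18 + 1000)·(6.2/1000 + 1) − 1000 = 11.41‰
step 3: δ = (11.41 + 1000)·(-22.1/1000 + 1) − 1000 = -10.94‰
step 4: δ = (-10.94 + 1000)·(8.0/1000 + 1) − 1000 = -3.03‰

-3.0‰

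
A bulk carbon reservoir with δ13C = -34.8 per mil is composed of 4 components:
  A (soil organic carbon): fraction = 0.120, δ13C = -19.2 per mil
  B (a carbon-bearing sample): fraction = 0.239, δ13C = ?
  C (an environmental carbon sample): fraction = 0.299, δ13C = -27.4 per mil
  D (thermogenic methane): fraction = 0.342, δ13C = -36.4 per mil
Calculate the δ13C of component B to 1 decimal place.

-49.6 per mil

Isotope mass balance: δ_bulk = Σ fᵢ·δᵢ.
-34.8 = 0.120×(-19.2) + 0.239×δ_B + 0.299×(-27.4) + 0.342×(-36.4)
0.239·δ_B = -34.8 − (-22.945) = -11.855
δ_B = -11.855 / 0.239 = -49.60 per mil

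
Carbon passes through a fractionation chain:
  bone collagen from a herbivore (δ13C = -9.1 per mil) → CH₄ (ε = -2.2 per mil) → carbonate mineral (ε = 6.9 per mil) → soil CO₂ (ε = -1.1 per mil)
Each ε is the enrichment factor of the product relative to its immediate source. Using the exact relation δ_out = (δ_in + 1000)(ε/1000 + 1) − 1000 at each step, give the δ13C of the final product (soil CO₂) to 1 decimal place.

step 1: δ = (-9.10 + 1000)·(-2.2/1000 + 1) − 1000 = -11.28 per mil
step 2: δ = (-11.28 + 1000)·(6.9/1000 + 1) − 1000 = -4.46 per mil
step 3: δ = (-4.46 + 1000)·(-1.1/1000 + 1) − 1000 = -5.55 per mil

-5.6 per mil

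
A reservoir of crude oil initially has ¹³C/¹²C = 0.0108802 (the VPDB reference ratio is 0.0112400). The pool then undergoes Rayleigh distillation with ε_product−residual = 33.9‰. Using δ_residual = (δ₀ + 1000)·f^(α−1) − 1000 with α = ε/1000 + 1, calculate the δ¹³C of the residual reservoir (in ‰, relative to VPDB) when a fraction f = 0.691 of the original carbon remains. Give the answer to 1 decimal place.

-44.1‰

δ₀ = (0.0108802/0.0112400 − 1)×1000 = (0.967989 − 1)×1000 = -32.011‰
α − 1 = ε/1000 = 0.0339
f^(α−1) = 0.691^(0.0339) = 0.987548
δ_res = (-32.011 + 1000) × 0.987548 − 1000 = 955.936 − 1000 = -44.06‰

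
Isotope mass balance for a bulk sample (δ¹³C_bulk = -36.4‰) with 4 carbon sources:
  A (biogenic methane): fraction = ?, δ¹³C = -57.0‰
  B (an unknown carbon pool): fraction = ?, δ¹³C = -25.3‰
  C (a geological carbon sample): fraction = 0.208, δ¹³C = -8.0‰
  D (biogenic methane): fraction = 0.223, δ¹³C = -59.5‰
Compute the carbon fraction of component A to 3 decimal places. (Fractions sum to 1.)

Let f_A and f_B be the unknown fractions; fractions sum to 1 so f_A + f_B = 0.569.
Mass balance: Σ fᵢ·δᵢ = δ_bulk ⇒ f_A·(-57.0) + f_B·(-25.3) = -36.4 − (-14.932) = -21.468
Substitute f_B = 0.569 − f_A:
f_A·(-57.0 − -25.3) = -21.468 − 0.569×(-25.3) = -7.072
f_A = -7.072 / -31.7 = 0.2231

0.223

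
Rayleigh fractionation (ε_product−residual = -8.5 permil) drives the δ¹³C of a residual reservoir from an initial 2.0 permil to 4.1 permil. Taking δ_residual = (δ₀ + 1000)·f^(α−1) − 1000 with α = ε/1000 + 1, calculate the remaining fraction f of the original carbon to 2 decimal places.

α − 1 = ε/1000 = -0.0085
(δ_res + 1000)/(δ₀ + 1000) = (4.1 + 1000)/(2.0 + 1000) = 1004.1/1002.0 = 1.002096
f = 1.002096^(1/-0.0085) = exp(ln(1.002096)/-0.0085) = exp(0.00209/-0.0085)
f = exp(-0.2463) = 0.7817

0.78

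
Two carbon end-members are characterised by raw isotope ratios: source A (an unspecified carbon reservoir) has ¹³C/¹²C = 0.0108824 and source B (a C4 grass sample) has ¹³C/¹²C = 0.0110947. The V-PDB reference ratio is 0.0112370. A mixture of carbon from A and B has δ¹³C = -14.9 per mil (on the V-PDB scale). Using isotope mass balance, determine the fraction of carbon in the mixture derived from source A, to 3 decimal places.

0.118

δ_A = (0.0108824/0.0112370 − 1)×1000 = (0.968444 − 1)×1000 = -31.556 per mil
δ_B = (0.0110947/0.0112370 − 1)×1000 = (0.987336 − 1)×1000 = -12.664 per mil
f_A = (δ_mix − δ_B)/(δ_A − δ_B) = (-14.9 − (-12.664))/(-31.556 − (-12.664))
f_A = -2.236 / -18.893 = 0.1184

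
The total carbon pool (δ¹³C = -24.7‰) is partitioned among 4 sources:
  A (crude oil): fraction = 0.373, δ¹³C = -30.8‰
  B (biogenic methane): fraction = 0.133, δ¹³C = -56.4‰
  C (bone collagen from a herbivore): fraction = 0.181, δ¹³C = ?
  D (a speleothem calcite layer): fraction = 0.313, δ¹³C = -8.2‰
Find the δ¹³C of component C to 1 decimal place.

-17.4‰

Isotope mass balance: δ_bulk = Σ fᵢ·δᵢ.
-24.7 = 0.373×(-30.8) + 0.133×(-56.4) + 0.181×δ_C + 0.313×(-8.2)
0.181·δ_C = -24.7 − (-21.556) = -3.144
δ_C = -3.144 / 0.181 = -17.37‰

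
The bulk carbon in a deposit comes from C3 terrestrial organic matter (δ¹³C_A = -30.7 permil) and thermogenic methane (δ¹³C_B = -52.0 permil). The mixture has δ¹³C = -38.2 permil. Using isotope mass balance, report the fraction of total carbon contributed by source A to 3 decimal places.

0.648

δ_mix = f_A·δ_A + (1 − f_A)·δ_B  ⇒  f_A = (δ_mix − δ_B)/(δ_A − δ_B)
f_A = (-38.2 − (-52.0)) / (-30.7 − (-52.0))
f_A = 13.8 / 21.3 = 0.6479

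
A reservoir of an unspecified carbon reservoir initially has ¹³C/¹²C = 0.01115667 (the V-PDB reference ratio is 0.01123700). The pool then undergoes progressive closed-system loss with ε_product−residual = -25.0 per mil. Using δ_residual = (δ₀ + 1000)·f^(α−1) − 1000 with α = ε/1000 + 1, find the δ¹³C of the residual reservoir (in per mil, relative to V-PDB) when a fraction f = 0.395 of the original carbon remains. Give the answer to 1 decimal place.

16.2 per mil

δ₀ = (0.01115667/0.01123700 − 1)×1000 = (0.992851 − 1)×1000 = -7.149 per mil
α − 1 = ε/1000 = -0.0250
f^(α−1) = 0.395^(-0.0250) = 1.023493
δ_res = (-7.149 + 1000) × 1.023493 − 1000 = 1016.177 − 1000 = 16.18 per mil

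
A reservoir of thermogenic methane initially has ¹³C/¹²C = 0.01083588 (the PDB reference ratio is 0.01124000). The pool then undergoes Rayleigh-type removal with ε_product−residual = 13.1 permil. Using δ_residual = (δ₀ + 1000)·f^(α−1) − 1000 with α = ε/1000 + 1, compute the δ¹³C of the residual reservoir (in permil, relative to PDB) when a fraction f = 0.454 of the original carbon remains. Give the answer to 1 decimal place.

-45.9 permil

δ₀ = (0.01083588/0.01124000 − 1)×1000 = (0.964046 − 1)×1000 = -35.954 permil
α − 1 = ε/1000 = 0.0131
f^(α−1) = 0.454^(0.0131) = 0.989709
δ_res = (-35.954 + 1000) × 0.989709 − 1000 = 954.125 − 1000 = -45.87 permil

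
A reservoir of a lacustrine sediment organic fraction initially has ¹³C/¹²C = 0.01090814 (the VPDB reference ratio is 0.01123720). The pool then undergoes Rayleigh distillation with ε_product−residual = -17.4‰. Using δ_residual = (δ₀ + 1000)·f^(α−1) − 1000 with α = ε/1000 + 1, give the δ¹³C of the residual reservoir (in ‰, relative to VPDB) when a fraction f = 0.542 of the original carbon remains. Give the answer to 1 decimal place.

-18.9‰

δ₀ = (0.01090814/0.01123720 − 1)×1000 = (0.970717 − 1)×1000 = -29.283‰
α − 1 = ε/1000 = -0.0174
f^(α−1) = 0.542^(-0.0174) = 1.010714
δ_res = (-29.283 + 1000) × 1.010714 − 1000 = 981.117 − 1000 = -18.88‰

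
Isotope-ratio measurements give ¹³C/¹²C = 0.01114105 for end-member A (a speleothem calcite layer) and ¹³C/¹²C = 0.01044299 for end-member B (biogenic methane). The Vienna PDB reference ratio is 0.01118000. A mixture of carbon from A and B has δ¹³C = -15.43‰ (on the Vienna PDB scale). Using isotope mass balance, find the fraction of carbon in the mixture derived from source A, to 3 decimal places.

0.809

δ_A = (0.01114105/0.01118000 − 1)×1000 = (0.996516 − 1)×1000 = -3.484‰
δ_B = (0.01044299/0.01118000 − 1)×1000 = (0.934078 − 1)×1000 = -65.922‰
f_A = (δ_mix − δ_B)/(δ_A − δ_B) = (-15.43 − (-65.922))/(-3.484 − (-65.922))
f_A = 50.492 / 62.438 = 0.8087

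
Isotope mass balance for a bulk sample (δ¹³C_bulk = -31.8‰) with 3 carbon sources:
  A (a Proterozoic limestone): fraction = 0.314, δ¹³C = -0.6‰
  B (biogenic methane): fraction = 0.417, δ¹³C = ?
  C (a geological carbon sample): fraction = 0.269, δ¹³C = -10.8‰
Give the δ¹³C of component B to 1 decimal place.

Isotope mass balance: δ_bulk = Σ fᵢ·δᵢ.
-31.8 = 0.314×(-0.6) + 0.417×δ_B + 0.269×(-10.8)
0.417·δ_B = -31.8 − (-3.094) = -28.706
δ_B = -28.706 / 0.417 = -68.84‰

-68.8‰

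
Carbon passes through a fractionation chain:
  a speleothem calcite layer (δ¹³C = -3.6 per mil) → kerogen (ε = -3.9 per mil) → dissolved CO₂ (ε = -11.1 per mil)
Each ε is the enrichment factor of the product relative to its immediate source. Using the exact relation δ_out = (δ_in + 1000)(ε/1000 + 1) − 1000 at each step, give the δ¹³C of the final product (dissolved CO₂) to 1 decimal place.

-18.5 per mil

step 1: δ = (-3.60 + 1000)·(-3.9/1000 + 1) − 1000 = -7.49 per mil
step 2: δ = (-7.49 + 1000)·(-11.1/1000 + 1) − 1000 = -18.50 per mil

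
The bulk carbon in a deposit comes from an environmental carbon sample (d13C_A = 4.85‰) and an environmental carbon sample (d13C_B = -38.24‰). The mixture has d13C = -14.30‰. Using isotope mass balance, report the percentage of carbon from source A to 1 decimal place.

55.6%

δ_mix = f_A·δ_A + (1 − f_A)·δ_B  ⇒  f_A = (δ_mix − δ_B)/(δ_A − δ_B)
f_A = (-14.30 − (-38.24)) / (4.85 − (-38.24))
f_A = 23.94 / 43.09 = 0.5556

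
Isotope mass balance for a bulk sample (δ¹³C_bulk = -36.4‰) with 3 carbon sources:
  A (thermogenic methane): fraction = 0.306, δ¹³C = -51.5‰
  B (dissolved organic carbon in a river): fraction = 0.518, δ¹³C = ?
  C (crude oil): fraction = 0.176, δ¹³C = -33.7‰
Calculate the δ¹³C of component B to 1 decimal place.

Isotope mass balance: δ_bulk = Σ fᵢ·δᵢ.
-36.4 = 0.306×(-51.5) + 0.518×δ_B + 0.176×(-33.7)
0.518·δ_B = -36.4 − (-21.690) = -14.710
δ_B = -14.710 / 0.518 = -28.40‰

-28.4‰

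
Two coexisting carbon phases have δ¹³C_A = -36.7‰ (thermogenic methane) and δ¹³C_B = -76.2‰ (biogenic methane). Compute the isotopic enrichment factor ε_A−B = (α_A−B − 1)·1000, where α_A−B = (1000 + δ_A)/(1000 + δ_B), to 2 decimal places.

α_A−B = (1000 + -36.7) / (1000 + -76.2) = 963.3 / 923.8 = 1.042758
ε_A−B = (1.042758 − 1) × 1000 = 42.758‰
(The approximation ε ≈ δ_A − δ_B would give 39.5‰.)

42.76‰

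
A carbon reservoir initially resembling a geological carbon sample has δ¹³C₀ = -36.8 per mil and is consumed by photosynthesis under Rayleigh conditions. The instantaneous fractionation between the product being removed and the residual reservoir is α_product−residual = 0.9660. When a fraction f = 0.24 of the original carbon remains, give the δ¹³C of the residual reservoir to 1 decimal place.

11.1 per mil

Rayleigh residual: δ_res = (δ₀ + 1000)·f^(α−1) − 1000
α − 1 = -0.03400
f^(α−1) = 0.24^(-0.03400) = 1.049718
δ_res = (-36.8 + 1000) × 1.049718 − 1000 = 1011.089 − 1000 = 11.09 per mil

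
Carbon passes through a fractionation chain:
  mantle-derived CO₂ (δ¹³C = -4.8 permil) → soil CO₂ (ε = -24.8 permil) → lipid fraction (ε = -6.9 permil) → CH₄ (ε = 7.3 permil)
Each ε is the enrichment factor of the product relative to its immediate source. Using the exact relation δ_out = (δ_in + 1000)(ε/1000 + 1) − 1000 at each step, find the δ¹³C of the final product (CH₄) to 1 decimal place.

-29.1 permil

step 1: δ = (-4.80 + 1000)·(-24.8/1000 + 1) − 1000 = -29.48 permil
step 2: δ = (-29.48 + 1000)·(-6.9/1000 + 1) − 1000 = -36.18 permil
step 3: δ = (-36.18 + 1000)·(7.3/1000 + 1) − 1000 = -29.14 permil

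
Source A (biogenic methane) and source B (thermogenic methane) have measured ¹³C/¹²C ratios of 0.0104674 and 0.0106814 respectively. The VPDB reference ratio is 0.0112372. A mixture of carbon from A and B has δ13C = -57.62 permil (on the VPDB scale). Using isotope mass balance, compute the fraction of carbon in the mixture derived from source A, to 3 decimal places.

0.428

δ_A = (0.0104674/0.0112372 − 1)×1000 = (0.931495 − 1)×1000 = -68.505 permil
δ_B = (0.0106814/0.0112372 − 1)×1000 = (0.950539 − 1)×1000 = -49.461 permil
f_A = (δ_mix − δ_B)/(δ_A − δ_B) = (-57.62 − (-49.461))/(-68.505 − (-49.461))
f_A = -8.159 / -19.044 = 0.4284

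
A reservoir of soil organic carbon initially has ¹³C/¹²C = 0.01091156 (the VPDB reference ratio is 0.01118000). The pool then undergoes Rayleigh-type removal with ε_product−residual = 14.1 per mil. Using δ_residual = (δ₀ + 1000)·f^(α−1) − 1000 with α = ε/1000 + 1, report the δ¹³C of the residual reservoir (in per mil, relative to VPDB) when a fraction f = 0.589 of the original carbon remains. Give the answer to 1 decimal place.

δ₀ = (0.01091156/0.01118000 − 1)×1000 = (0.975989 − 1)×1000 = -24.011 per mil
α − 1 = ε/1000 = 0.0141
f^(α−1) = 0.589^(0.0141) = 0.992564
δ_res = (-24.011 + 1000) × 0.992564 − 1000 = 968.732 − 1000 = -31.27 per mil

-31.3 per mil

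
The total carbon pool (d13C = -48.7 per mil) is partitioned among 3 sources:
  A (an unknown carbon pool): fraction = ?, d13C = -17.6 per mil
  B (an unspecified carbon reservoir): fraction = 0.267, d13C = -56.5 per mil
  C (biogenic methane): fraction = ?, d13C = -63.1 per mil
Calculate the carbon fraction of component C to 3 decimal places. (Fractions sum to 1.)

Let f_C and f_A be the unknown fractions; fractions sum to 1 so f_C + f_A = 0.733.
Mass balance: Σ fᵢ·δᵢ = δ_bulk ⇒ f_C·(-63.1) + f_A·(-17.6) = -48.7 − (-15.086) = -33.614
Substitute f_A = 0.733 − f_C:
f_C·(-63.1 − -17.6) = -33.614 − 0.733×(-17.6) = -20.714
f_C = -20.714 / -45.5 = 0.4552

0.455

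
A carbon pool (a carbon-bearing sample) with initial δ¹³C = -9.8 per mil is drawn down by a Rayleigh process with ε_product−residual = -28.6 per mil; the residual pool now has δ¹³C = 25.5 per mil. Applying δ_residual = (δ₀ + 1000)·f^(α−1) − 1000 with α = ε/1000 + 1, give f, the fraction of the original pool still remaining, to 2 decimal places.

0.29

α − 1 = ε/1000 = -0.0286
(δ_res + 1000)/(δ₀ + 1000) = (25.5 + 1000)/(-9.8 + 1000) = 1025.5/990.2 = 1.035649
f = 1.035649^(1/-0.0286) = exp(ln(1.035649)/-0.0286) = exp(0.03503/-0.0286)
f = exp(-1.2248) = 0.2938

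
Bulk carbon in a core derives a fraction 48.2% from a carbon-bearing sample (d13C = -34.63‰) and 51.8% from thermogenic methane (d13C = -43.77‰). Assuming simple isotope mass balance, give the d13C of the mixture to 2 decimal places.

δ_mix = f_A·δ_A + f_B·δ_B
δ_mix = 0.482 × (-34.63) + 0.518 × (-43.77)
δ_mix = -16.692 + -22.673 = -39.365‰

-39.36‰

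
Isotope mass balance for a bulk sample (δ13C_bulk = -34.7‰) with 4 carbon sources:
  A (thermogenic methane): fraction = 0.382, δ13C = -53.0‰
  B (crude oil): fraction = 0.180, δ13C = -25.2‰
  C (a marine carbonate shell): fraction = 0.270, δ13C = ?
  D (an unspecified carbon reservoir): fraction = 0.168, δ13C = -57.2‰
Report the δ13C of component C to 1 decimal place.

-1.1‰

Isotope mass balance: δ_bulk = Σ fᵢ·δᵢ.
-34.7 = 0.382×(-53.0) + 0.180×(-25.2) + 0.270×δ_C + 0.168×(-57.2)
0.270·δ_C = -34.7 − (-34.392) = -0.308
δ_C = -0.308 / 0.270 = -1.14‰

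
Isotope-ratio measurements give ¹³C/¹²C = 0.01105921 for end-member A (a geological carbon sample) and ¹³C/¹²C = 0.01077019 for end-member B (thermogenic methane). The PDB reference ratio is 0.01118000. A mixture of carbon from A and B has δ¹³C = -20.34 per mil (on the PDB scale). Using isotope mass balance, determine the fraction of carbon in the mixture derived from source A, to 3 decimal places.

0.631

δ_A = (0.01105921/0.01118000 − 1)×1000 = (0.989196 − 1)×1000 = -10.804 per mil
δ_B = (0.01077019/0.01118000 − 1)×1000 = (0.963344 − 1)×1000 = -36.656 per mil
f_A = (δ_mix − δ_B)/(δ_A − δ_B) = (-20.34 − (-36.656))/(-10.804 − (-36.656))
f_A = 16.316 / 25.852 = 0.6311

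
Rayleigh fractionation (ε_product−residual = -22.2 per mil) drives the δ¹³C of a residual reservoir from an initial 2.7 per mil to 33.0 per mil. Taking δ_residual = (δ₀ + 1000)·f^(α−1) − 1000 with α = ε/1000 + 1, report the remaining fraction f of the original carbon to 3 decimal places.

0.262

α − 1 = ε/1000 = -0.0222
(δ_res + 1000)/(δ₀ + 1000) = (33.0 + 1000)/(2.7 + 1000) = 1033.0/1002.7 = 1.030218
f = 1.030218^(1/-0.0222) = exp(ln(1.030218)/-0.0222) = exp(0.02977/-0.0222)
f = exp(-1.3410) = 0.2616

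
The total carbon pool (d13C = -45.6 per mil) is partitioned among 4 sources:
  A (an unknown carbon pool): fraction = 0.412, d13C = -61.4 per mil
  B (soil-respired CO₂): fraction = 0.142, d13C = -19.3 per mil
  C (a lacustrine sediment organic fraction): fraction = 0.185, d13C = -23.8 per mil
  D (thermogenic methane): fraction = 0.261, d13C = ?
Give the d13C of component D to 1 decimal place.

Isotope mass balance: δ_bulk = Σ fᵢ·δᵢ.
-45.6 = 0.412×(-61.4) + 0.142×(-19.3) + 0.185×(-23.8) + 0.261×δ_D
0.261·δ_D = -45.6 − (-32.440) = -13.160
δ_D = -13.160 / 0.261 = -50.42 per mil

-50.4 per mil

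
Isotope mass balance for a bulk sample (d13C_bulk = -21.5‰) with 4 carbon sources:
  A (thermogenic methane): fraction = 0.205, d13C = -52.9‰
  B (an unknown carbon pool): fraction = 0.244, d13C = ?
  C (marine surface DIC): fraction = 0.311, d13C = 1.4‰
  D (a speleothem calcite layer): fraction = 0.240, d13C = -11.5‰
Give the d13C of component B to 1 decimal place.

-34.1‰

Isotope mass balance: δ_bulk = Σ fᵢ·δᵢ.
-21.5 = 0.205×(-52.9) + 0.244×δ_B + 0.311×(1.4) + 0.240×(-11.5)
0.244·δ_B = -21.5 − (-13.169) = -8.331
δ_B = -8.331 / 0.244 = -34.14‰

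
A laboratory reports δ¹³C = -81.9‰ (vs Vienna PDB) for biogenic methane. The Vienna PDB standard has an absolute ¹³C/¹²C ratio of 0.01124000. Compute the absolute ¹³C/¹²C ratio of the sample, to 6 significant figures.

0.0103194

R_sample = R_standard × (δ¹³C/1000 + 1)
R_sample = 0.01124000 × (-81.9/1000 + 1) = 0.01124000 × 0.918100
R_sample = 0.0103194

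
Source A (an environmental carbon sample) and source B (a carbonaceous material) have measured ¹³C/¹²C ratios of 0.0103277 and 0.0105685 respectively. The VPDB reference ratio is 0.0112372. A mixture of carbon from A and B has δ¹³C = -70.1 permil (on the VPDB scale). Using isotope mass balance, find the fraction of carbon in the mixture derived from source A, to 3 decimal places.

δ_A = (0.0103277/0.0112372 − 1)×1000 = (0.919063 − 1)×1000 = -80.937 permil
δ_B = (0.0105685/0.0112372 − 1)×1000 = (0.940492 − 1)×1000 = -59.508 permil
f_A = (δ_mix − δ_B)/(δ_A − δ_B) = (-70.1 − (-59.508))/(-80.937 − (-59.508))
f_A = -10.592 / -21.429 = 0.4943

0.494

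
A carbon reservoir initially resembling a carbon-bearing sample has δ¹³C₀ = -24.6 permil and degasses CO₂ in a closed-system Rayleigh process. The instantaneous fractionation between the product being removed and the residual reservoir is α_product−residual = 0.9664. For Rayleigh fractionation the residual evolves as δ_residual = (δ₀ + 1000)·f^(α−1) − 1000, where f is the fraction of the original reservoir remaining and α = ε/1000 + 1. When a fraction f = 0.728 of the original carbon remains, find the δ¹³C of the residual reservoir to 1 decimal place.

-14.1 permil

Rayleigh residual: δ_res = (δ₀ + 1000)·f^(α−1) − 1000
α − 1 = -0.03360
f^(α−1) = 0.728^(-0.03360) = 1.010724
δ_res = (-24.6 + 1000) × 1.010724 − 1000 = 985.860 − 1000 = -14.14 permil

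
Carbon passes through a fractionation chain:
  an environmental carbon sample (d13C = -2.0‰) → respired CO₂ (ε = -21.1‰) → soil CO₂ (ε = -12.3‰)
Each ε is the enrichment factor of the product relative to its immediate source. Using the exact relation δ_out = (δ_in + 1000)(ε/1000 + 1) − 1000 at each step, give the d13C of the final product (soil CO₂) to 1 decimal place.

step 1: δ = (-2.00 + 1000)·(-21.1/1000 + 1) − 1000 = -23.06‰
step 2: δ = (-23.06 + 1000)·(-12.3/1000 + 1) − 1000 = -35.07‰

-35.1‰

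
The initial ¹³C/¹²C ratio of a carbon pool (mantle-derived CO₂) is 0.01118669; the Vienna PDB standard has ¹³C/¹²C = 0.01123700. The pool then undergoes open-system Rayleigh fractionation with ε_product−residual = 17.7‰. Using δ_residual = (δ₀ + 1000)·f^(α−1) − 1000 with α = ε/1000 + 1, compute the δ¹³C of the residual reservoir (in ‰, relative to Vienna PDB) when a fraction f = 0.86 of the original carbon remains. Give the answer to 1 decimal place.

-7.1‰

δ₀ = (0.01118669/0.01123700 − 1)×1000 = (0.995523 − 1)×1000 = -4.477‰
α − 1 = ε/1000 = 0.0177
f^(α−1) = 0.86^(0.0177) = 0.997334
δ_res = (-4.477 + 1000) × 0.997334 − 1000 = 992.869 − 1000 = -7.13‰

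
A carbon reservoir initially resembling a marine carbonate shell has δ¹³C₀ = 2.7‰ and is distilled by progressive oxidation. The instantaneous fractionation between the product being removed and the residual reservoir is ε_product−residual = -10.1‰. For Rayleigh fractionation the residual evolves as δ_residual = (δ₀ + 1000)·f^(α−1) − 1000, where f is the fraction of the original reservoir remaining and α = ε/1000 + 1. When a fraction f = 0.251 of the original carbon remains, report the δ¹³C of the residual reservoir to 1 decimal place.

Rayleigh residual: δ_res = (δ₀ + 1000)·f^(α−1) − 1000
α = ε/1000 + 1 = 0.98990, so α − 1 = -0.01010
f^(α−1) = 0.251^(-0.01010) = 1.014059
δ_res = (2.7 + 1000) × 1.014059 − 1000 = 1016.797 − 1000 = 16.80‰

16.8‰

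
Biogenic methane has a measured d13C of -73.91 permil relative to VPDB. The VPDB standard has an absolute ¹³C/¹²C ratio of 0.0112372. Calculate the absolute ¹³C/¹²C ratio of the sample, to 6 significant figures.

0.0104067

R_sample = R_standard × (d13C/1000 + 1)
R_sample = 0.0112372 × (-73.91/1000 + 1) = 0.0112372 × 0.926090
R_sample = 0.0104067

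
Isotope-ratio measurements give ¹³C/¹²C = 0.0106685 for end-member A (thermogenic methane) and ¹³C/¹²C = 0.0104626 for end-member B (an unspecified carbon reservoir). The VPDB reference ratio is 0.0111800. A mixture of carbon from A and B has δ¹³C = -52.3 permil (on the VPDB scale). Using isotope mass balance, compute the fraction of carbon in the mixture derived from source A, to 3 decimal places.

δ_A = (0.0106685/0.0111800 − 1)×1000 = (0.954249 − 1)×1000 = -45.751 permil
δ_B = (0.0104626/0.0111800 − 1)×1000 = (0.935832 − 1)×1000 = -64.168 permil
f_A = (δ_mix − δ_B)/(δ_A − δ_B) = (-52.3 − (-64.168))/(-45.751 − (-64.168))
f_A = 11.868 / 18.417 = 0.6444

0.644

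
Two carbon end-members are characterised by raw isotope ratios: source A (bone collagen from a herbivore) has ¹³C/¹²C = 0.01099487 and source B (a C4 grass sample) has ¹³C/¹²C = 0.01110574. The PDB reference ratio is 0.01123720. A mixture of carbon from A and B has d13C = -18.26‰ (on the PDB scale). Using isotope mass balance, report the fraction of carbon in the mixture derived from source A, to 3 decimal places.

0.665

δ_A = (0.01099487/0.01123720 − 1)×1000 = (0.978435 − 1)×1000 = -21.565‰
δ_B = (0.01110574/0.01123720 − 1)×1000 = (0.988301 − 1)×1000 = -11.699‰
f_A = (δ_mix − δ_B)/(δ_A − δ_B) = (-18.26 − (-11.699))/(-21.565 − (-11.699))
f_A = -6.561 / -9.866 = 0.6650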